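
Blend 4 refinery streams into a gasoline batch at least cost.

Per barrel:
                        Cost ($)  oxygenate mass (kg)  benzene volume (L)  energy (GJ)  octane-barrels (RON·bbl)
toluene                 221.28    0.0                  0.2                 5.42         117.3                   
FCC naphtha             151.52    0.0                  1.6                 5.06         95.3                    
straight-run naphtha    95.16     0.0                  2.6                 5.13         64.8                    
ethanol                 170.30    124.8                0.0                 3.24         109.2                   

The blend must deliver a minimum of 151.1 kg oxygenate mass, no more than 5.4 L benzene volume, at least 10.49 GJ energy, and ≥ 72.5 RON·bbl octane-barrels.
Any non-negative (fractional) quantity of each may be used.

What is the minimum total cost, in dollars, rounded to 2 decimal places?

Let x1 = barrels of toluene, x2 = barrels of FCC naphtha, x3 = barrels of straight-run naphtha, x4 = barrels of ethanol.
min 221.28x1 + 151.52x2 + 95.16x3 + 170.3x4 subject to:
  124.8x4 ≥ 151.1   (oxygenate mass)
  0.2x1 + 1.6x2 + 2.6x3 ≤ 5.4   (benzene volume)
  5.42x1 + 5.06x2 + 5.13x3 + 3.24x4 ≥ 10.49   (energy)
  117.3x1 + 95.3x2 + 64.8x3 + 109.2x4 ≥ 72.5   (octane-barrels)
  x1, x2, x3, x4 ≥ 0.
The optimal basis is {straight-run naphtha, ethanol}; toluene, FCC naphtha drop out. The oxygenate mass and energy requirements are met with equality.
That vertex is x3 = 1.2802, x4 = 1.2107.
Total cost: 95.16·1.2802 + 170.3·1.2107 = 328.0060.

$328.01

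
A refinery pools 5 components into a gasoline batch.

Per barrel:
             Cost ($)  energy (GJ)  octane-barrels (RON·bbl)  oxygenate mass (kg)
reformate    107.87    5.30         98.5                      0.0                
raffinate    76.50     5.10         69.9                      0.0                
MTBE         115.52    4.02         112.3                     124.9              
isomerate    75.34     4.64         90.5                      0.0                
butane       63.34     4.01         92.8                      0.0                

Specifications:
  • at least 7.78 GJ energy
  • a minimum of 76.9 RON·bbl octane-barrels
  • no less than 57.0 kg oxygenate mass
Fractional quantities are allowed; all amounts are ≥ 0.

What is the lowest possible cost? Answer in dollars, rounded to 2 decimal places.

$141.90

This is a linear program. Let x1 = barrels of reformate, x2 = barrels of raffinate, x3 = barrels of MTBE, x4 = barrels of isomerate, x5 = barrels of butane.
Minimize 107.87x1 + 76.5x2 + 115.52x3 + 75.34x4 + 63.34x5 s.t.:
  5.3x1 + 5.1x2 + 4.02x3 + 4.64x4 + 4.01x5 ≥ 7.78   (energy)
  98.5x1 + 69.9x2 + 112.3x3 + 90.5x4 + 92.8x5 ≥ 76.9   (octane-barrels)
  124.9x3 ≥ 57   (oxygenate mass)
  x1, x2, x3, x4, x5 ≥ 0.
At the optimum only raffinate, MTBE are positive (reformate, isomerate, butane = 0). Binding constraints: energy and oxygenate mass.
Solving gives x2 = 1.1658, x3 = 0.45637.
Cost = 76.5·1.1658 + 115.52·0.45637 = 141.9036.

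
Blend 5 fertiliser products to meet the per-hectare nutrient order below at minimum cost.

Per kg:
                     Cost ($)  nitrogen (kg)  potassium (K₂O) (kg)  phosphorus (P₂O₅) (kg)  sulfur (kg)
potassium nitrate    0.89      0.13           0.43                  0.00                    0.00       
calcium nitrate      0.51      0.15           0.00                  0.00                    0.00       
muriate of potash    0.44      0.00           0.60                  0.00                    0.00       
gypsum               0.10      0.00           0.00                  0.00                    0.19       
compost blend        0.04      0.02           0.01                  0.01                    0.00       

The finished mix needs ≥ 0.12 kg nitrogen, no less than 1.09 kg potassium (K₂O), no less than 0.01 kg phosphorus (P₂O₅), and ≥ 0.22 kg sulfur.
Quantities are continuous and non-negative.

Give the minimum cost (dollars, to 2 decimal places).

Set it up as a linear program. Let x1 = kg of potassium nitrate, x2 = kg of calcium nitrate, x3 = kg of muriate of potash, x4 = kg of gypsum, x5 = kg of compost blend.
Minimize 0.89x1 + 0.51x2 + 0.44x3 + 0.1x4 + 0.04x5 subject to:
  0.13x1 + 0.15x2 + 0.02x5 ≥ 0.12   (nitrogen)
  0.43x1 + 0.6x3 + 0.01x5 ≥ 1.09   (potassium (K₂O))
  0.01x5 ≥ 0.01   (phosphorus (P₂O₅))
  0.19x4 ≥ 0.22   (sulfur)
  x1, x2, x3, x4, x5 ≥ 0.
The optimal basis is {muriate of potash, gypsum, compost blend}; potassium nitrate, calcium nitrate drop out. There the nitrogen, potassium (K₂O), sulfur constraints are tight.
Optimal quantities: muriate of potash = 1.717 kg, gypsum = 1.158 kg, compost blend = 6 kg.
Hence cost = 0.44·1.717 + 0.1·1.158 + 0.04·6 = $1.1113.

$1.11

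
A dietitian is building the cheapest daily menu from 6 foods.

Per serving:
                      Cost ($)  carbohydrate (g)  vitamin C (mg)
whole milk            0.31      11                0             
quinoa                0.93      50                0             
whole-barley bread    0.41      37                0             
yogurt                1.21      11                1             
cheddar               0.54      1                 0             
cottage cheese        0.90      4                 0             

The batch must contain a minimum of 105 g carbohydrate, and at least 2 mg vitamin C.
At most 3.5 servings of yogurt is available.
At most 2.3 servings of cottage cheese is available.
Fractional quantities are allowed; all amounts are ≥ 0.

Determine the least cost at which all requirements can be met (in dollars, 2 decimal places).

This is a linear program. Let x1 = servings of whole milk, x2 = servings of quinoa, x3 = servings of whole-barley bread, x4 = servings of yogurt, x5 = servings of cheddar, x6 = servings of cottage cheese.
Minimize 0.31x1 + 0.93x2 + 0.41x3 + 1.21x4 + 0.54x5 + 0.9x6 subject to:
  11x1 + 50x2 + 37x3 + 11x4 + 1x5 + 4x6 ≥ 105   (carbohydrate)
  1x4 ≥ 2   (vitamin C)
  x4 ≤ 3.5
  x6 ≤ 2.3
  x1, x2, x3, x4, x5, x6 ≥ 0.
The optimal basis is {whole-barley bread, yogurt}; whole milk, quinoa, cheddar, cottage cheese drop out. Binding constraints: carbohydrate and vitamin C.
Solving gives x3 = 2.243, x4 = 2.
Objective = 0.41·2.243 + 1.21·2 = 3.3396.

$3.34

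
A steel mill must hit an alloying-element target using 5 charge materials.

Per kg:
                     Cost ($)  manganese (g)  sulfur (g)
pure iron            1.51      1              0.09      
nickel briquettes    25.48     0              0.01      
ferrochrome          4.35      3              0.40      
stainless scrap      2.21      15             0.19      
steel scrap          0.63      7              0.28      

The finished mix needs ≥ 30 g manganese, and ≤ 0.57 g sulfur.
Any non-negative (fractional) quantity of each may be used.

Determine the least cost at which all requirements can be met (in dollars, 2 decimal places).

Let x1 = kg of pure iron, x2 = kg of nickel briquettes, x3 = kg of ferrochrome, x4 = kg of stainless scrap, x5 = kg of steel scrap.
Minimise 1.51x1 + 25.48x2 + 4.35x3 + 2.21x4 + 0.63x5 subject to:
  1x1 + 3x3 + 15x4 + 7x5 ≥ 30   (manganese)
  0.09x1 + 0.01x2 + 0.4x3 + 0.19x4 + 0.28x5 ≤ 0.57   (sulfur)
  x1, x2, x3, x4, x5 ≥ 0.
The cheapest feasible vertex uses only stainless scrap, steel scrap; pure iron, nickel briquettes, ferrochrome are not used. The manganese and sulfur requirements are met with equality.
Optimal quantities: stainless scrap = 1.537 kg, steel scrap = 0.993 kg.
Total cost: 2.21·1.537 + 0.63·0.993 = 4.0224.

$4.02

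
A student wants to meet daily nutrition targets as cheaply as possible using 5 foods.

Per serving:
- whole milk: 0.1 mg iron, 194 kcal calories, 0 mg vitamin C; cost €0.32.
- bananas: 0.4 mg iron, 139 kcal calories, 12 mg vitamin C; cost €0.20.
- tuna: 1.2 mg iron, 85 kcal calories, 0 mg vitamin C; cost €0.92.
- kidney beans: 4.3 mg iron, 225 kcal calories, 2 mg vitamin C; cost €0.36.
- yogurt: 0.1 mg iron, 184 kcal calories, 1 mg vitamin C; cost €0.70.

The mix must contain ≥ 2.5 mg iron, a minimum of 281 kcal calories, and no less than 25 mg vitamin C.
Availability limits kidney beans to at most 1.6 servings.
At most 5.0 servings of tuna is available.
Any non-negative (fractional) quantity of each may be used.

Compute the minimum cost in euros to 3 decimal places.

Treat it as an LP. Let x1 = servings of whole milk, x2 = servings of bananas, x3 = servings of tuna, x4 = servings of kidney beans, x5 = servings of yogurt.
Minimise 0.32x1 + 0.2x2 + 0.92x3 + 0.36x4 + 0.7x5 s.t.:
  0.1x1 + 0.4x2 + 1.2x3 + 4.3x4 + 0.1x5 ≥ 2.5   (iron)
  194x1 + 139x2 + 85x3 + 225x4 + 184x5 ≥ 281   (calories)
  12x2 + 2x4 + 1x5 ≥ 25   (vitamin C)
  x4 ≤ 1.6
  x3 ≤ 5
  x1, x2, x3, x4, x5 ≥ 0.
The optimal basis is {bananas, kidney beans}; whole milk, tuna, yogurt drop out. The iron and vitamin C requirements are met with equality.
Optimal quantities: bananas = 2.018 servings, kidney beans = 0.3937 servings.
Hence cost = 0.2·2.018 + 0.36·0.3937 = €0.54533.

€0.545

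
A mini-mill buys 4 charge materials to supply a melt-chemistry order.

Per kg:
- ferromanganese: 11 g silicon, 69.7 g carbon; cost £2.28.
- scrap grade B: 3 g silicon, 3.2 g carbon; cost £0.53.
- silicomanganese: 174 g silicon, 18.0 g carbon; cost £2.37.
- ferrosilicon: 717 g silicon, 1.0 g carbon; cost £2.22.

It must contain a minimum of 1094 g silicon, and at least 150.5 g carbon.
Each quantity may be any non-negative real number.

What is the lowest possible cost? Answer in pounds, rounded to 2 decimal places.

£8.19

Treat it as an LP. Let x1 = kg of ferromanganese, x2 = kg of scrap grade B, x3 = kg of silicomanganese, x4 = kg of ferrosilicon.
Minimize 2.28x1 + 0.53x2 + 2.37x3 + 2.22x4 subject to:
  11x1 + 3x2 + 174x3 + 717x4 ≥ 1094   (silicon)
  69.7x1 + 3.2x2 + 18x3 + 1x4 ≥ 150.5   (carbon)
  x1, x2, x3, x4 ≥ 0.
The cheapest feasible vertex uses only ferromanganese, ferrosilicon; scrap grade B, silicomanganese are not used. Binding constraints: silicon and carbon.
That vertex is x1 = 2.138, x4 = 1.493.
Objective = 2.28·2.138 + 2.22·1.493 = 8.1891.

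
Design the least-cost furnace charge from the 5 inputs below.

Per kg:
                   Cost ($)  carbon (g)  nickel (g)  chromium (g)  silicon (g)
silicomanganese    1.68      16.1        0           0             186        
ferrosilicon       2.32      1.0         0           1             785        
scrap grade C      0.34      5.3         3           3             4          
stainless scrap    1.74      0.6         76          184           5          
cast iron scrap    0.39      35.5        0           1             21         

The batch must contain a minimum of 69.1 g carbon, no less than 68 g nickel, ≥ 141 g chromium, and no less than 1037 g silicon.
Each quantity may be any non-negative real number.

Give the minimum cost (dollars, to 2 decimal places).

$5.23

Treat it as an LP. Let x1 = kg of silicomanganese, x2 = kg of ferrosilicon, x3 = kg of scrap grade C, x4 = kg of stainless scrap, x5 = kg of cast iron scrap.
Minimize 1.68x1 + 2.32x2 + 0.34x3 + 1.74x4 + 0.39x5 s.t.:
  16.1x1 + 1x2 + 5.3x3 + 0.6x4 + 35.5x5 ≥ 69.1   (carbon)
  3x3 + 76x4 ≥ 68   (nickel)
  1x2 + 3x3 + 184x4 + 1x5 ≥ 141   (chromium)
  186x1 + 785x2 + 4x3 + 5x4 + 21x5 ≥ 1037   (silicon)
  x1, x2, x3, x4, x5 ≥ 0.
The minimum-cost mix takes nothing from silicomanganese, scrap grade C — only ferrosilicon, stainless scrap, cast iron scrap. Binding constraints: carbon, nickel, silicon.
That vertex is x2 = 1.265, x4 = 0.8947, x5 = 1.896.
Cost = 2.32·1.265 + 1.74·0.8947 + 0.39·1.896 = 5.2310.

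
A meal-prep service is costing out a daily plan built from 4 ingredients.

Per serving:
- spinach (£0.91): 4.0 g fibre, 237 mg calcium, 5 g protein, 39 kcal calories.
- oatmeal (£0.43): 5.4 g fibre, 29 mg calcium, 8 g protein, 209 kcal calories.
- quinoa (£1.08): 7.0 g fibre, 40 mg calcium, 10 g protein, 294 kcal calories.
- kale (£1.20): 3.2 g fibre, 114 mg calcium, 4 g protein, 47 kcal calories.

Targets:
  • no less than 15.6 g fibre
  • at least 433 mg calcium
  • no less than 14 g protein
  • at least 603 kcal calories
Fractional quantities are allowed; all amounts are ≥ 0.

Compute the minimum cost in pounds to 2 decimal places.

£2.49

Treat it as an LP. Let x1 = servings of spinach, x2 = servings of oatmeal, x3 = servings of quinoa, x4 = servings of kale.
min 0.91x1 + 0.43x2 + 1.08x3 + 1.2x4 s.t.:
  4x1 + 5.4x2 + 7x3 + 3.2x4 ≥ 15.6   (fibre)
  237x1 + 29x2 + 40x3 + 114x4 ≥ 433   (calcium)
  5x1 + 8x2 + 10x3 + 4x4 ≥ 14   (protein)
  39x1 + 209x2 + 294x3 + 47x4 ≥ 603   (calories)
  x1, x2, x3, x4 ≥ 0.
The minimum-cost mix takes nothing from quinoa, kale — only spinach, oatmeal. The calcium and calories requirements are met with equality.
That vertex is x1 = 1.508, x2 = 2.604.
Cost = 0.91·1.508 + 0.43·2.604 = 2.4920.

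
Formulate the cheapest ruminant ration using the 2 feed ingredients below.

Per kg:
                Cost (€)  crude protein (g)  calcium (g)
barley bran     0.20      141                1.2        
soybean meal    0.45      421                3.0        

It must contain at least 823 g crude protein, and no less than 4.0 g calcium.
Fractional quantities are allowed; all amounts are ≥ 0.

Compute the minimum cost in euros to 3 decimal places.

Treat it as an LP. Let x1 = kg of barley bran, x2 = kg of soybean meal.
min 0.2x1 + 0.45x2 with:
  141x1 + 421x2 ≥ 823   (crude protein)
  1.2x1 + 3x2 ≥ 4   (calcium)
  x1, x2 ≥ 0.
The cheapest feasible vertex uses only soybean meal; barley bran is not used. There the crude protein constraint is tight.
So soybean meal = 1.955 kg.
Cost = 0.45·1.955 = 0.87975.

€0.880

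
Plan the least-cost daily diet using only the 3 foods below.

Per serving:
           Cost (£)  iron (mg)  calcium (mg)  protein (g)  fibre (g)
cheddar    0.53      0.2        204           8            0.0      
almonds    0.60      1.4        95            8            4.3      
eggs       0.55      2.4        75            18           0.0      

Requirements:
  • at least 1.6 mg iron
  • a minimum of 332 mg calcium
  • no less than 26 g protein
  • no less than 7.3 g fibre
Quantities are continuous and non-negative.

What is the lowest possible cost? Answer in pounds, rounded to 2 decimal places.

£1.60

Treat it as an LP. Let x1 = servings of cheddar, x2 = servings of almonds, x3 = servings of eggs.
min 0.53x1 + 0.6x2 + 0.55x3 with:
  0.2x1 + 1.4x2 + 2.4x3 ≥ 1.6   (iron)
  204x1 + 95x2 + 75x3 ≥ 332   (calcium)
  8x1 + 8x2 + 18x3 ≥ 26   (protein)
  4.3x2 ≥ 7.3   (fibre)
  x1, x2, x3 ≥ 0.
All 3 inputs are positive at the optimum. Binding constraints: calcium, protein, fibre.
Solving gives x1 = 0.6971, x2 = 1.698, x3 = 0.3801.
Total cost: 0.53·0.6971 + 0.6·1.698 + 0.55·0.3801 = 1.5973.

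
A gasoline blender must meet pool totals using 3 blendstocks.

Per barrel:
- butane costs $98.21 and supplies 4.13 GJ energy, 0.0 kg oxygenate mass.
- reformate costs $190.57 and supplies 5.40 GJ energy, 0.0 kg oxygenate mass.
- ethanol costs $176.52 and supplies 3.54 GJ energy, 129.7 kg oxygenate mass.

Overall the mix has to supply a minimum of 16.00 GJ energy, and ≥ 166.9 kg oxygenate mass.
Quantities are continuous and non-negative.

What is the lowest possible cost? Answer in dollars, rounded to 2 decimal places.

$499.30

Let x1 = barrels of butane, x2 = barrels of reformate, x3 = barrels of ethanol.
min 98.21x1 + 190.57x2 + 176.52x3 subject to:
  4.13x1 + 5.4x2 + 3.54x3 ≥ 16   (energy)
  129.7x3 ≥ 166.9   (oxygenate mass)
  x1, x2, x3 ≥ 0.
At the optimum only butane, ethanol are positive (reformate = 0). There the energy and oxygenate mass constraints are tight.
Solving gives x1 = 2.7711, x3 = 1.2868.
Total cost: 98.21·2.7711 + 176.52·1.2868 = 499.2957.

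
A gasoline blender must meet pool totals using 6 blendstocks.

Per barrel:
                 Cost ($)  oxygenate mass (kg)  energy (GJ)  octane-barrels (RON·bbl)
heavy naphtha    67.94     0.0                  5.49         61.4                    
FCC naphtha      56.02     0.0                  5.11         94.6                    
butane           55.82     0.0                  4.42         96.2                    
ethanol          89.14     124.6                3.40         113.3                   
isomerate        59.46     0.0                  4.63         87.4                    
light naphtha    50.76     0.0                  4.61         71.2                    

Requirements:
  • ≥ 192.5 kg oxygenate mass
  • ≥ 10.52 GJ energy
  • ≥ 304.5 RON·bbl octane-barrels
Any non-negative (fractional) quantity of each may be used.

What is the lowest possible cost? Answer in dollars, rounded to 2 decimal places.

Set it up as a linear program. Let x1 = barrels of heavy naphtha, x2 = barrels of FCC naphtha, x3 = barrels of butane, x4 = barrels of ethanol, x5 = barrels of isomerate, x6 = barrels of light naphtha.
Minimise 67.94x1 + 56.02x2 + 55.82x3 + 89.14x4 + 59.46x5 + 50.76x6 with:
  124.6x4 ≥ 192.5   (oxygenate mass)
  5.49x1 + 5.11x2 + 4.42x3 + 3.4x4 + 4.63x5 + 4.61x6 ≥ 10.52   (energy)
  61.4x1 + 94.6x2 + 96.2x3 + 113.3x4 + 87.4x5 + 71.2x6 ≥ 304.5   (octane-barrels)
  x1, x2, x3, x4, x5, x6 ≥ 0.
The optimal basis is {butane, ethanol}; heavy naphtha, FCC naphtha, isomerate, light naphtha drop out. Binding constraints: oxygenate mass and octane-barrels.
So butane = 1.3457 barrels, ethanol = 1.5449 barrels.
Hence cost = 55.82·1.3457 + 89.14·1.5449 = $212.8294.

$212.83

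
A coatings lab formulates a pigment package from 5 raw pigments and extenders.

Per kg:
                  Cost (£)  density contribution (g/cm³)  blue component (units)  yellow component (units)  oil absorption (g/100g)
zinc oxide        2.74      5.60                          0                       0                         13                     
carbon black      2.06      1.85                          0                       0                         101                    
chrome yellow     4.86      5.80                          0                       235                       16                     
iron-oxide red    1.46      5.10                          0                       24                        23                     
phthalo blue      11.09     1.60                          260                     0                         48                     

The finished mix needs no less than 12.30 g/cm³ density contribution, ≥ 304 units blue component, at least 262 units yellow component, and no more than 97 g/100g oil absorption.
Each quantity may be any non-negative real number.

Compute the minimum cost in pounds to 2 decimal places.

£19.23

Let x1 = kg of zinc oxide, x2 = kg of carbon black, x3 = kg of chrome yellow, x4 = kg of iron-oxide red, x5 = kg of phthalo blue.
Minimise 2.74x1 + 2.06x2 + 4.86x3 + 1.46x4 + 11.09x5 with:
  5.6x1 + 1.85x2 + 5.8x3 + 5.1x4 + 1.6x5 ≥ 12.3   (density contribution)
  260x5 ≥ 304   (blue component)
  235x3 + 24x4 ≥ 262   (yellow component)
  13x1 + 101x2 + 16x3 + 23x4 + 48x5 ≤ 97   (oil absorption)
  x1, x2, x3, x4, x5 ≥ 0.
The cheapest feasible vertex uses only chrome yellow, iron-oxide red, phthalo blue; zinc oxide, carbon black are not used. The density contribution, blue component, yellow component requirements are met with equality.
Optimal quantities: chrome yellow = 1.025 kg, iron-oxide red = 0.8791 kg, phthalo blue = 1.169 kg.
Cost = 4.86·1.025 + 1.46·0.8791 + 11.09·1.169 = 19.2292.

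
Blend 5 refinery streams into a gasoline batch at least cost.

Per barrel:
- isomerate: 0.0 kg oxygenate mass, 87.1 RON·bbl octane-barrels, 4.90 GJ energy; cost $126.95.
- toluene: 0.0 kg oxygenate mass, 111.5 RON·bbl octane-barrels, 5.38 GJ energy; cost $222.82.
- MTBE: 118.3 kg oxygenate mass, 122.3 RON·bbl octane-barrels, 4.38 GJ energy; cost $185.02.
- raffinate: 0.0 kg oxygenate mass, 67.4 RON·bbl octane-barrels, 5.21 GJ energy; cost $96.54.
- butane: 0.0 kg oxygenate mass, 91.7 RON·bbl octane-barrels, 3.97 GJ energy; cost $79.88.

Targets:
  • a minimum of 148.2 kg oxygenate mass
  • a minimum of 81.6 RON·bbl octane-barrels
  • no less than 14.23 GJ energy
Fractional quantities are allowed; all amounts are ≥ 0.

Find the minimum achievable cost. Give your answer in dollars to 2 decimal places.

Let x1 = barrels of isomerate, x2 = barrels of toluene, x3 = barrels of MTBE, x4 = barrels of raffinate, x5 = barrels of butane.
Minimise 126.95x1 + 222.82x2 + 185.02x3 + 96.54x4 + 79.88x5 subject to:
  118.3x3 ≥ 148.2   (oxygenate mass)
  87.1x1 + 111.5x2 + 122.3x3 + 67.4x4 + 91.7x5 ≥ 81.6   (octane-barrels)
  4.9x1 + 5.38x2 + 4.38x3 + 5.21x4 + 3.97x5 ≥ 14.23   (energy)
  x1, x2, x3, x4, x5 ≥ 0.
The minimum-cost mix takes nothing from isomerate, toluene, butane — only MTBE, raffinate. There the oxygenate mass and energy constraints are tight.
That vertex is x3 = 1.25275, x4 = 1.67811.
Objective = 185.02·1.25275 + 96.54·1.67811 = 393.7885.

$393.79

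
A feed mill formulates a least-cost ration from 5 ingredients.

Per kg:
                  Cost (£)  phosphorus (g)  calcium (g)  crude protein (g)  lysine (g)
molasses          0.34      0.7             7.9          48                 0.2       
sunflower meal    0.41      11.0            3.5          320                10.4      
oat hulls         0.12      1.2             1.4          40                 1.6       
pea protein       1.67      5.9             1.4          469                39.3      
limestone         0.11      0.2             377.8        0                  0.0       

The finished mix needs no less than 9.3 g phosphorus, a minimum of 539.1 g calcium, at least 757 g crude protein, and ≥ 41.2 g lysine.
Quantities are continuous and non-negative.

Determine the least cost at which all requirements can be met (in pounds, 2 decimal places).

Let x1 = kg of molasses, x2 = kg of sunflower meal, x3 = kg of oat hulls, x4 = kg of pea protein, x5 = kg of limestone.
min 0.34x1 + 0.41x2 + 0.12x3 + 1.67x4 + 0.11x5 s.t.:
  0.7x1 + 11x2 + 1.2x3 + 5.9x4 + 0.2x5 ≥ 9.3   (phosphorus)
  7.9x1 + 3.5x2 + 1.4x3 + 1.4x4 + 377.8x5 ≥ 539.1   (calcium)
  48x1 + 320x2 + 40x3 + 469x4 ≥ 757   (crude protein)
  0.2x1 + 10.4x2 + 1.6x3 + 39.3x4 ≥ 41.2   (lysine)
  x1, x2, x3, x4, x5 ≥ 0.
The cheapest feasible vertex uses only sunflower meal, limestone; molasses, oat hulls, pea protein are not used. The calcium and lysine requirements are met with equality.
So sunflower meal = 3.962 kg, limestone = 1.39 kg.
Objective = 0.41·3.962 + 0.11·1.39 = 1.7773.

£1.78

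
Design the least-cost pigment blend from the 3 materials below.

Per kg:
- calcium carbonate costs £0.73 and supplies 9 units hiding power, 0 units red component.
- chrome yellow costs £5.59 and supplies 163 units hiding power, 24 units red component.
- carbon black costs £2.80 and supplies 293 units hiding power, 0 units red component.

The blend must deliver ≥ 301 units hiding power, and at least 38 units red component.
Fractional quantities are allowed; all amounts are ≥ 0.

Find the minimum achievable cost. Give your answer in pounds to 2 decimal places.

£9.26

Let x1 = kg of calcium carbonate, x2 = kg of chrome yellow, x3 = kg of carbon black.
Minimize 0.73x1 + 5.59x2 + 2.8x3 s.t.:
  9x1 + 163x2 + 293x3 ≥ 301   (hiding power)
  24x2 ≥ 38   (red component)
  x1, x2, x3 ≥ 0.
The optimal basis is {chrome yellow, carbon black}; calcium carbonate drops out. There the hiding power and red component constraints are tight.
So chrome yellow = 1.583 kg, carbon black = 0.1465 kg.
Cost = 5.59·1.583 + 2.8·0.1465 = 9.2592.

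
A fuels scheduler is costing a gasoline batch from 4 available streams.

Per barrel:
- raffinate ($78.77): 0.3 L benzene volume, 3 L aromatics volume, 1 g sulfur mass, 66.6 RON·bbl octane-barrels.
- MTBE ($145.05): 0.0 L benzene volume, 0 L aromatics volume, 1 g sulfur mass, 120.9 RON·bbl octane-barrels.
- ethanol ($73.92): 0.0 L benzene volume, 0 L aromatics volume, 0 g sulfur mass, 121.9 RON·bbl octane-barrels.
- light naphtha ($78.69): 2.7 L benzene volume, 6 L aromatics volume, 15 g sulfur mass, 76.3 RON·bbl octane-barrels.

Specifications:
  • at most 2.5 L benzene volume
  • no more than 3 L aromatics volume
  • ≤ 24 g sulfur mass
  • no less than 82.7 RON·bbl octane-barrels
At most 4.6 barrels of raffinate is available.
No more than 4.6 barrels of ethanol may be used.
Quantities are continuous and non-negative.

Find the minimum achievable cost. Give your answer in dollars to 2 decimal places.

Set it up as a linear program. Let x1 = barrels of raffinate, x2 = barrels of MTBE, x3 = barrels of ethanol, x4 = barrels of light naphtha.
min 78.77x1 + 145.05x2 + 73.92x3 + 78.69x4 s.t.:
  0.3x1 + 2.7x4 ≤ 2.5   (benzene volume)
  3x1 + 6x4 ≤ 3   (aromatics volume)
  1x1 + 1x2 + 15x4 ≤ 24   (sulfur mass)
  66.6x1 + 120.9x2 + 121.9x3 + 76.3x4 ≥ 82.7   (octane-barrels)
  x1 ≤ 4.6
  x3 ≤ 4.6
  x1, x2, x3, x4 ≥ 0.
The optimal basis is {ethanol}; raffinate, MTBE, light naphtha drop out. Binding constraint: octane-barrels.
So ethanol = 0.6784 barrels.
Total cost: 73.92·0.6784 = 50.1473.

$50.15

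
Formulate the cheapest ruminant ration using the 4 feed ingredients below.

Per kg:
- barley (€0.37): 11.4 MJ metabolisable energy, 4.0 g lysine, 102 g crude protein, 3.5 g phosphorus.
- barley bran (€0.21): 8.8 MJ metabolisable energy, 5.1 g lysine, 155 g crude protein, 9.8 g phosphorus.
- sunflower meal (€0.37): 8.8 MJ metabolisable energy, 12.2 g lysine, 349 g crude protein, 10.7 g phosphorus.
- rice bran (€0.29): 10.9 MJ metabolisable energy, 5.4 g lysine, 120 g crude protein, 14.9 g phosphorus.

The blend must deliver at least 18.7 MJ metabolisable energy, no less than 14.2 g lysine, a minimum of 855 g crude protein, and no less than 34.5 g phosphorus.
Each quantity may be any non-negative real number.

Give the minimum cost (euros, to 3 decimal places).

€0.981

This is a linear program. Let x1 = kg of barley, x2 = kg of barley bran, x3 = kg of sunflower meal, x4 = kg of rice bran.
Minimize 0.37x1 + 0.21x2 + 0.37x3 + 0.29x4 with:
  11.4x1 + 8.8x2 + 8.8x3 + 10.9x4 ≥ 18.7   (metabolisable energy)
  4x1 + 5.1x2 + 12.2x3 + 5.4x4 ≥ 14.2   (lysine)
  102x1 + 155x2 + 349x3 + 120x4 ≥ 855   (crude protein)
  3.5x1 + 9.8x2 + 10.7x3 + 14.9x4 ≥ 34.5   (phosphorus)
  x1, x2, x3, x4 ≥ 0.
At the optimum only barley bran, sunflower meal are positive (barley, rice bran = 0). There the crude protein and phosphorus constraints are tight.
Optimal quantities: barley bran = 1.6416 kg, sunflower meal = 1.7208 kg.
Cost = 0.21·1.6416 + 0.37·1.7208 = 0.98143.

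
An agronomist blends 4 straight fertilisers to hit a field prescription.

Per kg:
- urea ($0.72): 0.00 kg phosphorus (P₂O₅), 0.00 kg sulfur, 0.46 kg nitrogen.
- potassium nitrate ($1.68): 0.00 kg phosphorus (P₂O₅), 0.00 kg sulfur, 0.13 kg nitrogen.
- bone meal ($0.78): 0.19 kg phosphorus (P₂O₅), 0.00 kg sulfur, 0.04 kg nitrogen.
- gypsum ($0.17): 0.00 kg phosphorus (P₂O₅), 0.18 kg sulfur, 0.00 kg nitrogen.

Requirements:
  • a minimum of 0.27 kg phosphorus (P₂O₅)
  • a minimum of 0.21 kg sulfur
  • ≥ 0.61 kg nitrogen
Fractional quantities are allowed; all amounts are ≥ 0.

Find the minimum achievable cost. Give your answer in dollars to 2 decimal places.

$2.17

Let x1 = kg of urea, x2 = kg of potassium nitrate, x3 = kg of bone meal, x4 = kg of gypsum.
Minimize 0.72x1 + 1.68x2 + 0.78x3 + 0.17x4 subject to:
  0.19x3 ≥ 0.27   (phosphorus (P₂O₅))
  0.18x4 ≥ 0.21   (sulfur)
  0.46x1 + 0.13x2 + 0.04x3 ≥ 0.61   (nitrogen)
  x1, x2, x3, x4 ≥ 0.
The minimum-cost mix takes nothing from potassium nitrate — only urea, bone meal, gypsum. The phosphorus (P₂O₅), sulfur, nitrogen requirements are met with equality.
So urea = 1.203 kg, bone meal = 1.421 kg, gypsum = 1.167 kg.
Hence cost = 0.72·1.203 + 0.78·1.421 + 0.17·1.167 = $2.1729.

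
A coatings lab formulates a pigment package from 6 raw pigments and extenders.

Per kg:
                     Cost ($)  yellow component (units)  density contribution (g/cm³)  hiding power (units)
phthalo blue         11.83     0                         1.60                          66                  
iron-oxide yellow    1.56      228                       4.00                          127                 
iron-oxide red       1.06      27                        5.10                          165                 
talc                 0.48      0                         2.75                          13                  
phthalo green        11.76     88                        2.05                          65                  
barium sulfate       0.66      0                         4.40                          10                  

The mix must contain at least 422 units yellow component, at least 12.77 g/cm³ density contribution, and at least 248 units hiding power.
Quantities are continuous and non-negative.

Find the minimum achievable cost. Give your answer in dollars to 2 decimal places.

$3.69

Let x1 = kg of phthalo blue, x2 = kg of iron-oxide yellow, x3 = kg of iron-oxide red, x4 = kg of talc, x5 = kg of phthalo green, x6 = kg of barium sulfate.
Minimise 11.83x1 + 1.56x2 + 1.06x3 + 0.48x4 + 11.76x5 + 0.66x6 subject to:
  228x2 + 27x3 + 88x5 ≥ 422   (yellow component)
  1.6x1 + 4x2 + 5.1x3 + 2.75x4 + 2.05x5 + 4.4x6 ≥ 12.77   (density contribution)
  66x1 + 127x2 + 165x3 + 13x4 + 65x5 + 10x6 ≥ 248   (hiding power)
  x1, x2, x3, x4, x5, x6 ≥ 0.
The optimal basis is {iron-oxide yellow, iron-oxide red, barium sulfate}; phthalo blue, talc, phthalo green drop out. Binding constraints: yellow component, density contribution, hiding power.
Solving gives x2 = 1.85, x3 = 0.005321, x6 = 1.214.
Objective = 1.56·1.85 + 1.06·0.005321 + 0.66·1.214 = 3.6929.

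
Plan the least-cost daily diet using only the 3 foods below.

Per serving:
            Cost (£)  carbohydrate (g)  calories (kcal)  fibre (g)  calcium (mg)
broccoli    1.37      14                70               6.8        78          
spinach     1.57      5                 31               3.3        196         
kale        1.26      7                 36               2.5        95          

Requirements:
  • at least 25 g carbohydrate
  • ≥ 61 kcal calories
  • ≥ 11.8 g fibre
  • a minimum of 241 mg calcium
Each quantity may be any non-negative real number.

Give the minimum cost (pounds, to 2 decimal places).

Let x1 = servings of broccoli, x2 = servings of spinach, x3 = servings of kale.
Minimise 1.37x1 + 1.57x2 + 1.26x3 subject to:
  14x1 + 5x2 + 7x3 ≥ 25   (carbohydrate)
  70x1 + 31x2 + 36x3 ≥ 61   (calories)
  6.8x1 + 3.3x2 + 2.5x3 ≥ 11.8   (fibre)
  78x1 + 196x2 + 95x3 ≥ 241   (calcium)
  x1, x2, x3 ≥ 0.
The minimum-cost mix takes nothing from kale — only broccoli, spinach. The carbohydrate and calcium requirements are met with equality.
Optimal quantities: broccoli = 1.57 servings, spinach = 0.6049 servings.
Objective = 1.37·1.57 + 1.57·0.6049 = 3.1006.

£3.10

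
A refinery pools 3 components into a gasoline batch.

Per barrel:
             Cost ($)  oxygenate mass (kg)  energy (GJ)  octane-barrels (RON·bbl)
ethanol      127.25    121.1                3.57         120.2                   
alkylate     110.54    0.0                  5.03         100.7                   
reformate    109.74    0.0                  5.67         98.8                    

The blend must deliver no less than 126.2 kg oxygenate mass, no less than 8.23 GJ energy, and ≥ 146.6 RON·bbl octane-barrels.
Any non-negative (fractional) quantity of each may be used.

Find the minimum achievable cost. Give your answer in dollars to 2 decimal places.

Let x1 = barrels of ethanol, x2 = barrels of alkylate, x3 = barrels of reformate.
Minimize 127.25x1 + 110.54x2 + 109.74x3 subject to:
  121.1x1 ≥ 126.2   (oxygenate mass)
  3.57x1 + 5.03x2 + 5.67x3 ≥ 8.23   (energy)
  120.2x1 + 100.7x2 + 98.8x3 ≥ 146.6   (octane-barrels)
  x1, x2, x3 ≥ 0.
The minimum-cost mix takes nothing from alkylate — only ethanol, reformate. There the oxygenate mass and energy constraints are tight.
So ethanol = 1.0421 barrels, reformate = 0.79535 barrels.
Hence cost = 127.25·1.0421 + 109.74·0.79535 = $219.8889.

$219.89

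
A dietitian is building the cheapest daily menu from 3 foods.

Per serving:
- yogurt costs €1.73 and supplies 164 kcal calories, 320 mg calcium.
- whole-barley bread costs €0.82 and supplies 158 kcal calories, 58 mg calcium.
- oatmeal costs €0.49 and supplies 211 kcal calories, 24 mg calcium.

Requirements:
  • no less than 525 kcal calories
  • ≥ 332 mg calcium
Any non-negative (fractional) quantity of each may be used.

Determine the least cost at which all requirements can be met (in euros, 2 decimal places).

€2.44

This is a linear program. Let x1 = servings of yogurt, x2 = servings of whole-barley bread, x3 = servings of oatmeal.
Minimise 1.73x1 + 0.82x2 + 0.49x3 subject to:
  164x1 + 158x2 + 211x3 ≥ 525   (calories)
  320x1 + 58x2 + 24x3 ≥ 332   (calcium)
  x1, x2, x3 ≥ 0.
The minimum-cost mix takes nothing from whole-barley bread — only yogurt, oatmeal. Binding constraints: calories and calcium.
Optimal quantities: yogurt = 0.9036 servings, oatmeal = 1.786 servings.
Objective = 1.73·0.9036 + 0.49·1.786 = 2.4384.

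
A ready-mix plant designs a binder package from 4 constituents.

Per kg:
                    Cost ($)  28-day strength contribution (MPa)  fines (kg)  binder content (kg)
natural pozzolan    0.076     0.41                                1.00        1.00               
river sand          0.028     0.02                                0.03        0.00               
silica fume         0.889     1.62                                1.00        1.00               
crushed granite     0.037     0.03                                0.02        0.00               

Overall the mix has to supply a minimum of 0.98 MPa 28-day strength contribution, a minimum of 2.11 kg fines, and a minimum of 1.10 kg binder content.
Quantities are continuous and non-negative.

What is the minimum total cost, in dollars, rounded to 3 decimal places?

This is a linear program. Let x1 = kg of natural pozzolan, x2 = kg of river sand, x3 = kg of silica fume, x4 = kg of crushed granite.
min 0.076x1 + 0.028x2 + 0.889x3 + 0.037x4 with:
  0.41x1 + 0.02x2 + 1.62x3 + 0.03x4 ≥ 0.98   (28-day strength contribution)
  1x1 + 0.03x2 + 1x3 + 0.02x4 ≥ 2.11   (fines)
  1x1 + 1x3 ≥ 1.1   (binder content)
  x1, x2, x3, x4 ≥ 0.
The optimal basis is {natural pozzolan}; river sand, silica fume, crushed granite drop out. The 28-day strength contribution requirement is met with equality.
Solving gives x1 = 2.39.
Objective = 0.076·2.39 = 0.18164.

$0.182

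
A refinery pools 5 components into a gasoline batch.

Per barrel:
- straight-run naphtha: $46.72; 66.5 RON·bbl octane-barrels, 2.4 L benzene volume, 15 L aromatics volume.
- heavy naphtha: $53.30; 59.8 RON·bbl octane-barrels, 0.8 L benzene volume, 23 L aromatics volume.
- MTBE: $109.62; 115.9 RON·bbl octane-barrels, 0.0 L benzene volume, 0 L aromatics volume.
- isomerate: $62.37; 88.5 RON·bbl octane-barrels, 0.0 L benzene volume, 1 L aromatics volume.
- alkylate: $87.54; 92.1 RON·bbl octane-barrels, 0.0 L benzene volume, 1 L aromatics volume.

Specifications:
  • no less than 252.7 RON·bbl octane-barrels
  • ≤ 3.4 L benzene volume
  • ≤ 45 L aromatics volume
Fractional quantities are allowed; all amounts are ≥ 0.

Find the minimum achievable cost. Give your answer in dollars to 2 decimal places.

$177.88

Let x1 = barrels of straight-run naphtha, x2 = barrels of heavy naphtha, x3 = barrels of MTBE, x4 = barrels of isomerate, x5 = barrels of alkylate.
Minimise 46.72x1 + 53.3x2 + 109.62x3 + 62.37x4 + 87.54x5 subject to:
  66.5x1 + 59.8x2 + 115.9x3 + 88.5x4 + 92.1x5 ≥ 252.7   (octane-barrels)
  2.4x1 + 0.8x2 ≤ 3.4   (benzene volume)
  15x1 + 23x2 + 1x4 + 1x5 ≤ 45   (aromatics volume)
  x1, x2, x3, x4, x5 ≥ 0.
The cheapest feasible vertex uses only straight-run naphtha, isomerate; heavy naphtha, MTBE, alkylate are not used. Binding constraints: octane-barrels and benzene volume.
Solving gives x1 = 1.41667, x4 = 1.79087.
Objective = 46.72·1.41667 + 62.37·1.79087 = 177.8834.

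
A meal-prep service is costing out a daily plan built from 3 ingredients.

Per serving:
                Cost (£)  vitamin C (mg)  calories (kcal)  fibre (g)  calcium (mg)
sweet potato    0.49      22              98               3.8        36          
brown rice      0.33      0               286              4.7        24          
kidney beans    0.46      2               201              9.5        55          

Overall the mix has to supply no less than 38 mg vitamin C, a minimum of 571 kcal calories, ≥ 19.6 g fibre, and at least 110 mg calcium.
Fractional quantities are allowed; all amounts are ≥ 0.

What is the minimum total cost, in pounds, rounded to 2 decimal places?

Treat it as an LP. Let x1 = servings of sweet potato, x2 = servings of brown rice, x3 = servings of kidney beans.
min 0.49x1 + 0.33x2 + 0.46x3 subject to:
  22x1 + 2x3 ≥ 38   (vitamin C)
  98x1 + 286x2 + 201x3 ≥ 571   (calories)
  3.8x1 + 4.7x2 + 9.5x3 ≥ 19.6   (fibre)
  36x1 + 24x2 + 55x3 ≥ 110   (calcium)
  x1, x2, x3 ≥ 0.
The optimal mix uses every input. There the vitamin C, calories, fibre constraints are tight.
That vertex is x1 = 1.63, x2 = 0.6841, x3 = 1.073.
Hence cost = 0.49·1.63 + 0.33·0.6841 + 0.46·1.073 = £1.5180.

£1.52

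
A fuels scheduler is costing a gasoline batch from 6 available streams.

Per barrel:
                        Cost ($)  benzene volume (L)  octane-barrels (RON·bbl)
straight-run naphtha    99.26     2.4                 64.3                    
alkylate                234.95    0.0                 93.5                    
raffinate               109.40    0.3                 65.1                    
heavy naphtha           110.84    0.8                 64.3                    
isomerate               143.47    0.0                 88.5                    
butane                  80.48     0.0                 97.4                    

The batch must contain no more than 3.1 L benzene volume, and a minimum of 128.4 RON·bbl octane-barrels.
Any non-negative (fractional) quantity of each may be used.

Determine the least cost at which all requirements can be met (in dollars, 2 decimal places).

$106.09

Set it up as a linear program. Let x1 = barrels of straight-run naphtha, x2 = barrels of alkylate, x3 = barrels of raffinate, x4 = barrels of heavy naphtha, x5 = barrels of isomerate, x6 = barrels of butane.
Minimize 99.26x1 + 234.95x2 + 109.4x3 + 110.84x4 + 143.47x5 + 80.48x6 subject to:
  2.4x1 + 0.3x3 + 0.8x4 ≤ 3.1   (benzene volume)
  64.3x1 + 93.5x2 + 65.1x3 + 64.3x4 + 88.5x5 + 97.4x6 ≥ 128.4   (octane-barrels)
  x1, x2, x3, x4, x5, x6 ≥ 0.
The cheapest feasible vertex uses only butane; straight-run naphtha, alkylate, raffinate, heavy naphtha, isomerate are not used. The octane-barrels requirement is met with equality.
Solving gives x6 = 1.318275.
Total cost: 80.48·1.318275 = 106.0948.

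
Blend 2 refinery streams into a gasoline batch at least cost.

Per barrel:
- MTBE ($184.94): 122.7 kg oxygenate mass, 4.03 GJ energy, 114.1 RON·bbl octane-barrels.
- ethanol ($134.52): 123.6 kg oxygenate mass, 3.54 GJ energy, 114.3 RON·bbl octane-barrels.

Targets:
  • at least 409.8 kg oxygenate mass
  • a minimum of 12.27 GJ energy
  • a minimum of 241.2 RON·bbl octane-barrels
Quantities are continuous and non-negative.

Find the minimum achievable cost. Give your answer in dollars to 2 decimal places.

$466.26

Let x1 = barrels of MTBE, x2 = barrels of ethanol.
Minimise 184.94x1 + 134.52x2 subject to:
  122.7x1 + 123.6x2 ≥ 409.8   (oxygenate mass)
  4.03x1 + 3.54x2 ≥ 12.27   (energy)
  114.1x1 + 114.3x2 ≥ 241.2   (octane-barrels)
  x1, x2 ≥ 0.
The optimal basis is {ethanol}; MTBE drops out. Binding constraint: energy.
Solving gives x2 = 3.4661.
Objective = 134.52·3.4661 = 466.2598.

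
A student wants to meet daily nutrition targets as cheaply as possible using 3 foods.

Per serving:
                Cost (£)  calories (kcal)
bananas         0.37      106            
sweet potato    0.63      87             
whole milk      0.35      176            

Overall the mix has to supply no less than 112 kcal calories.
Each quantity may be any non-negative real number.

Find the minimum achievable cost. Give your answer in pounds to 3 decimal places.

£0.223

Let x1 = servings of bananas, x2 = servings of sweet potato, x3 = servings of whole milk.
Minimise 0.37x1 + 0.63x2 + 0.35x3 s.t.:
  106x1 + 87x2 + 176x3 ≥ 112   (calories)
  x1, x2, x3 ≥ 0.
The cheapest feasible vertex uses only whole milk; bananas, sweet potato are not used. The calories requirement is met with equality.
Optimal quantities: whole milk = 0.6364 servings.
Hence cost = 0.35·0.6364 = £0.22274.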